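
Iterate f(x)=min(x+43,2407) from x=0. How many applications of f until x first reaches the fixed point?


Step 1: x=0, cap=2407, increment=43
Step 2: x grows by 43 each step until capped at 2407; fixed point is x=2407
Step 3: iterations = ceil(2407/43) = 56

56


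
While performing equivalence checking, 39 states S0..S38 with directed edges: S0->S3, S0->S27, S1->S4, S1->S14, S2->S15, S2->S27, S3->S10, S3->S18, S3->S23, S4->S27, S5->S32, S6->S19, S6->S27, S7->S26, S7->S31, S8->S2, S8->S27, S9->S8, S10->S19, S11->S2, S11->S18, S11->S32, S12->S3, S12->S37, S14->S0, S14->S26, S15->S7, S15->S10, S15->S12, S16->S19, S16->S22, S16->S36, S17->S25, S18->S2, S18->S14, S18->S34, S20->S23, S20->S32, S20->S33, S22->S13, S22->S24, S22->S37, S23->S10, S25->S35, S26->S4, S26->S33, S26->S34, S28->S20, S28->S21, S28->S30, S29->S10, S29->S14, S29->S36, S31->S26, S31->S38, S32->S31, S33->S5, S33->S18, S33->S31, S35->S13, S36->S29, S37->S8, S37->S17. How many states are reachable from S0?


BFS from S0:
  layer 0: {S0}
  layer 1: {S3, S27}
  layer 2: {S10, S18, S23}
  layer 3: {S2, S14, S19, S34}
  layer 4: {S15, S26}
  layer 5: {S4, S7, S12, S33}
  layer 6: {S5, S31, S37}
  layer 7: {S8, S17, S32, S38}
  layer 8: {S25}
  layer 9: {S35}
  layer 10: {S13}
Reachable set: {S0, S2, S3, S4, S5, S7, S8, S10, S12, S13, S14, S15, S17, S18, S19, S23, S25, S26, S27, S31, S32, S33, S34, S35, S37, S38}
Count = 26

26


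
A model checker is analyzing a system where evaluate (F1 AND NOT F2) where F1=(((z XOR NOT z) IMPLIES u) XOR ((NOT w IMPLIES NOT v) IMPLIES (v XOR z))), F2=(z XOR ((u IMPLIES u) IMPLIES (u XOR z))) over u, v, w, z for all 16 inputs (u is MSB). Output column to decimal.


F1 = (((z XOR NOT z) IMPLIES u) XOR ((NOT w IMPLIES NOT v) IMPLIES (v XOR z)))
F2 = (z XOR ((u IMPLIES u) IMPLIES (u XOR z)))
Counterexample to F1=>F2 is where F1=1 and F2=0.
Evaluate each row (bits = u,v,w,z, MSB first):
  row 0 [0000]: F1=0 F2=0 -> F1&~F2 -> 0
  row 1 [0001]: F1=1 F2=0 -> F1&~F2 -> 1
  row 2 [0010]: F1=0 F2=0 -> F1&~F2 -> 0
  row 3 [0011]: F1=1 F2=0 -> F1&~F2 -> 1
  row 4 [0100]: F1=1 F2=0 -> F1&~F2 -> 1
  row 5 [0101]: F1=1 F2=0 -> F1&~F2 -> 1
  row 6 [0110]: F1=1 F2=0 -> F1&~F2 -> 1
  row 7 [0111]: F1=0 F2=0 -> F1&~F2 -> 0
  row 8 [1000]: F1=1 F2=1 -> F1&~F2 -> 0
  row 9 [1001]: F1=0 F2=1 -> F1&~F2 -> 0
  row 10 [1010]: F1=1 F2=1 -> F1&~F2 -> 0
  row 11 [1011]: F1=0 F2=1 -> F1&~F2 -> 0
  row 12 [1100]: F1=0 F2=1 -> F1&~F2 -> 0
  row 13 [1101]: F1=0 F2=1 -> F1&~F2 -> 0
  row 14 [1110]: F1=0 F2=1 -> F1&~F2 -> 0
  row 15 [1111]: F1=1 F2=1 -> F1&~F2 -> 0
Full result column, 4 rows per line (u,v fixed per line; w,z runs 00..11 left to right):
  rows 0-3 [u,v=00]: 0101  = hex 5
  rows 4-7 [u,v=01]: 1110  = hex E
  rows 8-11 [u,v=10]: 0000  = hex 0
  rows 12-15 [u,v=11]: 0000  = hex 0
Counterexample vector (row 0 .. row 15) = 0101111000000000
Output column grouped in 4s = 0101 1110 0000 0000 = 0x5E00
Convert to decimal digit by digit (value = value*16 + digit):
  5 -> 5
  5*16 + 14 (E) = 94
  94*16 + 0 = 1504
  1504*16 + 0 = 24064
Decimal = 24064

24064


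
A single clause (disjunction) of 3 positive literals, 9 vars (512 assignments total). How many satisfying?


Step 1: Total=2^9=512
Step 2: Unsat when all 3 false: 2^6=64
Step 3: Sat=512-64=448

448


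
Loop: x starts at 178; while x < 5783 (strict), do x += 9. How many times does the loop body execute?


Step 1: x goes from 178 toward 5783 by 9; the body runs while x<5783, so iterations = ceil((bound-start)/step)
Step 2: Distance=5605
Step 3: ceil(5605/9)=623

623


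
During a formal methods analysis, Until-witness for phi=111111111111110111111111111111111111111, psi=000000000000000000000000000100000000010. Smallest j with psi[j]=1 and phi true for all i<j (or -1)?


(phi U psi) at 0: need smallest j with psi[j]=1 and phi[i]=1 for all i in [0,j).
Scan from step 0:
  step 0: phi=1, psi=0 -> continue
  step 1: phi=1, psi=0 -> continue
  step 2: phi=1, psi=0 -> continue
  step 3: phi=1, psi=0 -> continue
  step 14: phi=0 -> phi-prefix broken from here
  step 27: psi=1 but phi already failed -> not a witness
  step 37: psi=1 but phi already failed -> not a witness
  end of trace: no witness -> -1
Witness step = -1

-1


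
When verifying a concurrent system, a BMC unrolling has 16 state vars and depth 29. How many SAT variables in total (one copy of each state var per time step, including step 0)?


BMC unrolls to depth k, creating one copy of each state var for steps 0..k.
Step count = 29 + 1 = 30 (steps 0 through 29)
Vars per step = 16
Total = 16 * 30 = 480

480


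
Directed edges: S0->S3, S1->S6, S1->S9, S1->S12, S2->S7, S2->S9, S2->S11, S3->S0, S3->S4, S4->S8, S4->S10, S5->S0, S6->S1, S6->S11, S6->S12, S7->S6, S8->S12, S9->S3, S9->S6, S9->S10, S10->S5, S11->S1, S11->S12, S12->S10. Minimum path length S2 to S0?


BFS layer-by-layer from S2:
  dist 0: {S2}
  dist 1: {S7, S9, S11}
  dist 2: {S1, S3, S6, S10, S12}
  dist 3: {S0, S4, S5}
  -> S0 reached at distance 3
Shortest path length = 3

3


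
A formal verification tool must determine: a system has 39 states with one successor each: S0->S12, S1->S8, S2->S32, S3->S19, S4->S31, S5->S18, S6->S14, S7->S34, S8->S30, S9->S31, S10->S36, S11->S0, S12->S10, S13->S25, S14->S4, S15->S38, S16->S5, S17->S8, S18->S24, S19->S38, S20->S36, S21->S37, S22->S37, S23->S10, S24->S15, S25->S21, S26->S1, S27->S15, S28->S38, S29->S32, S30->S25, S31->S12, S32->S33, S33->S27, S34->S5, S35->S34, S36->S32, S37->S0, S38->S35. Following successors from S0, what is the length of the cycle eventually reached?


Trace from S0 until a state repeats:
  S0 -> S12 -> S10 -> S36 -> S32 -> S33 -> S27 -> S15 -> S38 -> S35 -> S34 -> S5 -> S18 -> S24 -> S15
S15 first seen at step 7, revisited at step 14.
Cycle length = 14 - 7 = 7

7


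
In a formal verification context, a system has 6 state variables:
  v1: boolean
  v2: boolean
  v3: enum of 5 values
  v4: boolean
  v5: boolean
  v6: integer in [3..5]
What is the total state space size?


State space = product of domain sizes of all variables.
Domain sizes:
  v1 (boolean): 2
  v2 (boolean): 2
  v3 (enum of 5 values): 5
  v4 (boolean): 2
  v5 (boolean): 2
  v6 (integer in [3..5]): 3
Product = 2 * 2 * 5 * 2 * 2 * 3 = 240

240


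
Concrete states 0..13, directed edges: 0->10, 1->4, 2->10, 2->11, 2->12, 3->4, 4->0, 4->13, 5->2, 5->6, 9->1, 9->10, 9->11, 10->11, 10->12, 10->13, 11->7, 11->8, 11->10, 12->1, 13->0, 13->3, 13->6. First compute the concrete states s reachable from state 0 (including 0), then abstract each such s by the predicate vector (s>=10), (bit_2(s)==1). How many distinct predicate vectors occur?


BFS from 0:
Concrete reachable: {0, 1, 3, 4, 6, 7, 8, 10, 11, 12, 13}
Abstract via predicates (s>=10), (bit_2(s)==1):
  (0,0) <- {0, 1, 3, 8}
  (0,1) <- {4, 6, 7}
  (1,0) <- {10, 11}
  (1,1) <- {12, 13}
Distinct abstract states = 4

4


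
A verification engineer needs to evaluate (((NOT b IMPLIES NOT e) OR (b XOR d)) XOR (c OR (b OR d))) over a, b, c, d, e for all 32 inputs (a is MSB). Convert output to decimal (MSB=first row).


Formula: (((NOT b IMPLIES NOT e) OR (b XOR d)) XOR (c OR (b OR d))) over a, b, c, d, e (32 rows)
Evaluate each row (bits = a,b,c,d,e, MSB first):
  row 0 [00000]: (((NOT 0 IMPLIES NOT 0) OR (0 XOR 0)) XOR (0 OR (0 OR 0))) -> 1
  row 1 [00001]: (((NOT 0 IMPLIES NOT 1) OR (0 XOR 0)) XOR (0 OR (0 OR 0))) -> 0
  row 2 [00010]: (((NOT 0 IMPLIES NOT 0) OR (0 XOR 1)) XOR (0 OR (0 OR 1))) -> 0
  row 3 [00011]: (((NOT 0 IMPLIES NOT 1) OR (0 XOR 1)) XOR (0 OR (0 OR 1))) -> 0
  row 4 [00100]: (((NOT 0 IMPLIES NOT 0) OR (0 XOR 0)) XOR (1 OR (0 OR 0))) -> 0
  row 5 [00101]: (((NOT 0 IMPLIES NOT 1) OR (0 XOR 0)) XOR (1 OR (0 OR 0))) -> 1
  row 6 [00110]: (((NOT 0 IMPLIES NOT 0) OR (0 XOR 1)) XOR (1 OR (0 OR 1))) -> 0
  row 7 [00111]: (((NOT 0 IMPLIES NOT 1) OR (0 XOR 1)) XOR (1 OR (0 OR 1))) -> 0
  row 8 [01000]: (((NOT 1 IMPLIES NOT 0) OR (1 XOR 0)) XOR (0 OR (1 OR 0))) -> 0
  row 9 [01001]: (((NOT 1 IMPLIES NOT 1) OR (1 XOR 0)) XOR (0 OR (1 OR 0))) -> 0
  row 10 [01010]: (((NOT 1 IMPLIES NOT 0) OR (1 XOR 1)) XOR (0 OR (1 OR 1))) -> 0
  row 11 [01011]: (((NOT 1 IMPLIES NOT 1) OR (1 XOR 1)) XOR (0 OR (1 OR 1))) -> 0
  row 12 [01100]: (((NOT 1 IMPLIES NOT 0) OR (1 XOR 0)) XOR (1 OR (1 OR 0))) -> 0
  row 13 [01101]: (((NOT 1 IMPLIES NOT 1) OR (1 XOR 0)) XOR (1 OR (1 OR 0))) -> 0
  row 14 [01110]: (((NOT 1 IMPLIES NOT 0) OR (1 XOR 1)) XOR (1 OR (1 OR 1))) -> 0
  row 15 [01111]: (((NOT 1 IMPLIES NOT 1) OR (1 XOR 1)) XOR (1 OR (1 OR 1))) -> 0
  row 16 [10000]: (((NOT 0 IMPLIES NOT 0) OR (0 XOR 0)) XOR (0 OR (0 OR 0))) -> 1
  row 17 [10001]: (((NOT 0 IMPLIES NOT 1) OR (0 XOR 0)) XOR (0 OR (0 OR 0))) -> 0
  row 18 [10010]: (((NOT 0 IMPLIES NOT 0) OR (0 XOR 1)) XOR (0 OR (0 OR 1))) -> 0
  row 19 [10011]: (((NOT 0 IMPLIES NOT 1) OR (0 XOR 1)) XOR (0 OR (0 OR 1))) -> 0
  row 20 [10100]: (((NOT 0 IMPLIES NOT 0) OR (0 XOR 0)) XOR (1 OR (0 OR 0))) -> 0
  row 21 [10101]: (((NOT 0 IMPLIES NOT 1) OR (0 XOR 0)) XOR (1 OR (0 OR 0))) -> 1
  row 22 [10110]: (((NOT 0 IMPLIES NOT 0) OR (0 XOR 1)) XOR (1 OR (0 OR 1))) -> 0
  row 23 [10111]: (((NOT 0 IMPLIES NOT 1) OR (0 XOR 1)) XOR (1 OR (0 OR 1))) -> 0
  row 24 [11000]: (((NOT 1 IMPLIES NOT 0) OR (1 XOR 0)) XOR (0 OR (1 OR 0))) -> 0
  row 25 [11001]: (((NOT 1 IMPLIES NOT 1) OR (1 XOR 0)) XOR (0 OR (1 OR 0))) -> 0
  row 26 [11010]: (((NOT 1 IMPLIES NOT 0) OR (1 XOR 1)) XOR (0 OR (1 OR 1))) -> 0
  row 27 [11011]: (((NOT 1 IMPLIES NOT 1) OR (1 XOR 1)) XOR (0 OR (1 OR 1))) -> 0
  row 28 [11100]: (((NOT 1 IMPLIES NOT 0) OR (1 XOR 0)) XOR (1 OR (1 OR 0))) -> 0
  row 29 [11101]: (((NOT 1 IMPLIES NOT 1) OR (1 XOR 0)) XOR (1 OR (1 OR 0))) -> 0
  row 30 [11110]: (((NOT 1 IMPLIES NOT 0) OR (1 XOR 1)) XOR (1 OR (1 OR 1))) -> 0
  row 31 [11111]: (((NOT 1 IMPLIES NOT 1) OR (1 XOR 1)) XOR (1 OR (1 OR 1))) -> 0
Full result column, 4 rows per line (a,b,c fixed per line; d,e runs 00..11 left to right):
  rows 0-3 [a,b,c=000]: 1000  = hex 8
  rows 4-7 [a,b,c=001]: 0100  = hex 4
  rows 8-11 [a,b,c=010]: 0000  = hex 0
  rows 12-15 [a,b,c=011]: 0000  = hex 0
  rows 16-19 [a,b,c=100]: 1000  = hex 8
  rows 20-23 [a,b,c=101]: 0100  = hex 4
  rows 24-27 [a,b,c=110]: 0000  = hex 0
  rows 28-31 [a,b,c=111]: 0000  = hex 0
Output column (row 0 .. row 31) = 10000100000000001000010000000000
Output column grouped in 4s = 1000 0100 0000 0000 1000 0100 0000 0000 = 0x84008400
Convert to decimal digit by digit (value = value*16 + digit):
  8 -> 8
  8*16 + 4 = 132
  132*16 + 0 = 2112
  2112*16 + 0 = 33792
  33792*16 + 8 = 540680
  540680*16 + 4 = 8650884
  8650884*16 + 0 = 138414144
  138414144*16 + 0 = 2214626304
Decimal = 2214626304

2214626304


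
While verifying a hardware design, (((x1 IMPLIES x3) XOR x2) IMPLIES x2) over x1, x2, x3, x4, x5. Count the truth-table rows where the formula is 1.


Formula: (((x1 IMPLIES x3) XOR x2) IMPLIES x2) over 5 vars (32 rows)
Evaluate each row (x1, x2, x3, x4, x5 as bits, MSB first):
  row 0 [00000]: (((0 IMPLIES 0) XOR 0) IMPLIES 0) -> 0
  row 1 [00001]: (((0 IMPLIES 0) XOR 0) IMPLIES 0) -> 0
  row 2 [00010]: (((0 IMPLIES 0) XOR 0) IMPLIES 0) -> 0
  row 3 [00011]: (((0 IMPLIES 0) XOR 0) IMPLIES 0) -> 0
  row 4 [00100]: (((0 IMPLIES 1) XOR 0) IMPLIES 0) -> 0
  row 5 [00101]: (((0 IMPLIES 1) XOR 0) IMPLIES 0) -> 0
  row 6 [00110]: (((0 IMPLIES 1) XOR 0) IMPLIES 0) -> 0
  row 7 [00111]: (((0 IMPLIES 1) XOR 0) IMPLIES 0) -> 0
  row 8 [01000]: (((0 IMPLIES 0) XOR 1) IMPLIES 1) -> 1
  row 9 [01001]: (((0 IMPLIES 0) XOR 1) IMPLIES 1) -> 1
  row 10 [01010]: (((0 IMPLIES 0) XOR 1) IMPLIES 1) -> 1
  row 11 [01011]: (((0 IMPLIES 0) XOR 1) IMPLIES 1) -> 1
  row 12 [01100]: (((0 IMPLIES 1) XOR 1) IMPLIES 1) -> 1
  row 13 [01101]: (((0 IMPLIES 1) XOR 1) IMPLIES 1) -> 1
  row 14 [01110]: (((0 IMPLIES 1) XOR 1) IMPLIES 1) -> 1
  row 15 [01111]: (((0 IMPLIES 1) XOR 1) IMPLIES 1) -> 1
  row 16 [10000]: (((1 IMPLIES 0) XOR 0) IMPLIES 0) -> 1
  row 17 [10001]: (((1 IMPLIES 0) XOR 0) IMPLIES 0) -> 1
  row 18 [10010]: (((1 IMPLIES 0) XOR 0) IMPLIES 0) -> 1
  row 19 [10011]: (((1 IMPLIES 0) XOR 0) IMPLIES 0) -> 1
  row 20 [10100]: (((1 IMPLIES 1) XOR 0) IMPLIES 0) -> 0
  row 21 [10101]: (((1 IMPLIES 1) XOR 0) IMPLIES 0) -> 0
  row 22 [10110]: (((1 IMPLIES 1) XOR 0) IMPLIES 0) -> 0
  row 23 [10111]: (((1 IMPLIES 1) XOR 0) IMPLIES 0) -> 0
  row 24 [11000]: (((1 IMPLIES 0) XOR 1) IMPLIES 1) -> 1
  row 25 [11001]: (((1 IMPLIES 0) XOR 1) IMPLIES 1) -> 1
  row 26 [11010]: (((1 IMPLIES 0) XOR 1) IMPLIES 1) -> 1
  row 27 [11011]: (((1 IMPLIES 0) XOR 1) IMPLIES 1) -> 1
  row 28 [11100]: (((1 IMPLIES 1) XOR 1) IMPLIES 1) -> 1
  row 29 [11101]: (((1 IMPLIES 1) XOR 1) IMPLIES 1) -> 1
  row 30 [11110]: (((1 IMPLIES 1) XOR 1) IMPLIES 1) -> 1
  row 31 [11111]: (((1 IMPLIES 1) XOR 1) IMPLIES 1) -> 1
Full result column, 8 rows per line (x1,x2 fixed per line; x3,x4,x5 runs 000..111 left to right):
  rows 0-7 [x1,x2=00]: 00000000  (ones: 0)
  rows 8-15 [x1,x2=01]: 11111111  (ones: 8)
  rows 16-23 [x1,x2=10]: 11110000  (ones: 4)
  rows 24-31 [x1,x2=11]: 11111111  (ones: 8)
Count of 1-rows = 0+8+4+8 = 20

20


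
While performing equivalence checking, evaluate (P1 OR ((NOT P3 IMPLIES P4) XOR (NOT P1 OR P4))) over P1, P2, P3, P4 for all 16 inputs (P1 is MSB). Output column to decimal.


Formula: (P1 OR ((NOT P3 IMPLIES P4) XOR (NOT P1 OR P4))) over P1, P2, P3, P4 (16 rows)
Evaluate each row (bits = P1,P2,P3,P4, MSB first):
  row 0 [0000]: (0 OR ((NOT 0 IMPLIES 0) XOR (NOT 0 OR 0))) -> 1
  row 1 [0001]: (0 OR ((NOT 0 IMPLIES 1) XOR (NOT 0 OR 1))) -> 0
  row 2 [0010]: (0 OR ((NOT 1 IMPLIES 0) XOR (NOT 0 OR 0))) -> 0
  row 3 [0011]: (0 OR ((NOT 1 IMPLIES 1) XOR (NOT 0 OR 1))) -> 0
  row 4 [0100]: (0 OR ((NOT 0 IMPLIES 0) XOR (NOT 0 OR 0))) -> 1
  row 5 [0101]: (0 OR ((NOT 0 IMPLIES 1) XOR (NOT 0 OR 1))) -> 0
  row 6 [0110]: (0 OR ((NOT 1 IMPLIES 0) XOR (NOT 0 OR 0))) -> 0
  row 7 [0111]: (0 OR ((NOT 1 IMPLIES 1) XOR (NOT 0 OR 1))) -> 0
  row 8 [1000]: (1 OR ((NOT 0 IMPLIES 0) XOR (NOT 1 OR 0))) -> 1
  row 9 [1001]: (1 OR ((NOT 0 IMPLIES 1) XOR (NOT 1 OR 1))) -> 1
  row 10 [1010]: (1 OR ((NOT 1 IMPLIES 0) XOR (NOT 1 OR 0))) -> 1
  row 11 [1011]: (1 OR ((NOT 1 IMPLIES 1) XOR (NOT 1 OR 1))) -> 1
  row 12 [1100]: (1 OR ((NOT 0 IMPLIES 0) XOR (NOT 1 OR 0))) -> 1
  row 13 [1101]: (1 OR ((NOT 0 IMPLIES 1) XOR (NOT 1 OR 1))) -> 1
  row 14 [1110]: (1 OR ((NOT 1 IMPLIES 0) XOR (NOT 1 OR 0))) -> 1
  row 15 [1111]: (1 OR ((NOT 1 IMPLIES 1) XOR (NOT 1 OR 1))) -> 1
Full result column, 4 rows per line (P1,P2 fixed per line; P3,P4 runs 00..11 left to right):
  rows 0-3 [P1,P2=00]: 1000  = hex 8
  rows 4-7 [P1,P2=01]: 1000  = hex 8
  rows 8-11 [P1,P2=10]: 1111  = hex F
  rows 12-15 [P1,P2=11]: 1111  = hex F
Output column (row 0 .. row 15) = 1000100011111111
Output column grouped in 4s = 1000 1000 1111 1111 = 0x88FF
Convert to decimal digit by digit (value = value*16 + digit):
  8 -> 8
  8*16 + 8 = 136
  136*16 + 15 (F) = 2191
  2191*16 + 15 (F) = 35071
Decimal = 35071

35071


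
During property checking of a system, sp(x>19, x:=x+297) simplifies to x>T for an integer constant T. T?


Formula: sp(P, x:=E) = exists old_x. (x = E[old_x/x]) AND P[old_x/x] (old_x is the value of x before the assignment; eliminate old_x by solving x = E[old_x/x] for old_x)
Step 1: Precondition P: x>19, i.e. old_x > 19
Step 2: Assignment gives x = old_x + 297, so old_x = x - 297
Step 3: Substitute into P: x - 297 > 19
Step 4: Simplify: x > 19+297 = 316

316


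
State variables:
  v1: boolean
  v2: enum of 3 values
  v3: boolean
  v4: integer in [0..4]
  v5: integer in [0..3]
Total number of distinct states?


State space = product of domain sizes of all variables.
Domain sizes:
  v1 (boolean): 2
  v2 (enum of 3 values): 3
  v3 (boolean): 2
  v4 (integer in [0..4]): 5
  v5 (integer in [0..3]): 4
Product = 2 * 3 * 2 * 5 * 4 = 240

240


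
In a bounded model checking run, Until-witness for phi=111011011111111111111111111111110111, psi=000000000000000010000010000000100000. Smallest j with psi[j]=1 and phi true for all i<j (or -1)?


(phi U psi) at 0: need smallest j with psi[j]=1 and phi[i]=1 for all i in [0,j).
Scan from step 0:
  step 0: phi=1, psi=0 -> continue
  step 1: phi=1, psi=0 -> continue
  step 2: phi=1, psi=0 -> continue
  step 3: phi=0 -> phi-prefix broken from here
  step 16: psi=1 but phi already failed -> not a witness
  step 22: psi=1 but phi already failed -> not a witness
  step 30: psi=1 but phi already failed -> not a witness
  end of trace: no witness -> -1
Witness step = -1

-1


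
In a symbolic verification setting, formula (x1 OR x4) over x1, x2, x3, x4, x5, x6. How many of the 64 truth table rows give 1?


Formula: (x1 OR x4) over 6 vars (64 rows)
Evaluate each row (x1, x2, x3, x4, x5, x6 as bits, MSB first):
  row 0 [000000]: (0 OR 0) -> 0
  row 1 [000001]: (0 OR 0) -> 0
  row 2 [000010]: (0 OR 0) -> 0
  row 3 [000011]: (0 OR 0) -> 0
  row 4 [000100]: (0 OR 1) -> 1
  (every remaining row is evaluated the same way; all 64 results are listed next)
Full result column, 8 rows per line (x1,x2,x3 fixed per line; x4,x5,x6 runs 000..111 left to right):
  rows 0-7 [x1,x2,x3=000]: 00001111  (ones: 4)
  rows 8-15 [x1,x2,x3=001]: 00001111  (ones: 4)
  rows 16-23 [x1,x2,x3=010]: 00001111  (ones: 4)
  rows 24-31 [x1,x2,x3=011]: 00001111  (ones: 4)
  rows 32-39 [x1,x2,x3=100]: 11111111  (ones: 8)
  rows 40-47 [x1,x2,x3=101]: 11111111  (ones: 8)
  rows 48-55 [x1,x2,x3=110]: 11111111  (ones: 8)
  rows 56-63 [x1,x2,x3=111]: 11111111  (ones: 8)
Count of 1-rows = 4+4+4+4+8+8+8+8 = 48

48


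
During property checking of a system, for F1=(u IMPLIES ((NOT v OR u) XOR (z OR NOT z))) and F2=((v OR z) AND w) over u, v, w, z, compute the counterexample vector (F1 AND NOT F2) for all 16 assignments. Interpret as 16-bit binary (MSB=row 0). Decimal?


F1 = (u IMPLIES ((NOT v OR u) XOR (z OR NOT z)))
F2 = ((v OR z) AND w)
Counterexample to F1=>F2 is where F1=1 and F2=0.
Evaluate each row (bits = u,v,w,z, MSB first):
  row 0 [0000]: F1=1 F2=0 -> F1&~F2 -> 1
  row 1 [0001]: F1=1 F2=0 -> F1&~F2 -> 1
  row 2 [0010]: F1=1 F2=0 -> F1&~F2 -> 1
  row 3 [0011]: F1=1 F2=1 -> F1&~F2 -> 0
  row 4 [0100]: F1=1 F2=0 -> F1&~F2 -> 1
  row 5 [0101]: F1=1 F2=0 -> F1&~F2 -> 1
  row 6 [0110]: F1=1 F2=1 -> F1&~F2 -> 0
  row 7 [0111]: F1=1 F2=1 -> F1&~F2 -> 0
  row 8 [1000]: F1=0 F2=0 -> F1&~F2 -> 0
  row 9 [1001]: F1=0 F2=0 -> F1&~F2 -> 0
  row 10 [1010]: F1=0 F2=0 -> F1&~F2 -> 0
  row 11 [1011]: F1=0 F2=1 -> F1&~F2 -> 0
  row 12 [1100]: F1=0 F2=0 -> F1&~F2 -> 0
  row 13 [1101]: F1=0 F2=0 -> F1&~F2 -> 0
  row 14 [1110]: F1=0 F2=1 -> F1&~F2 -> 0
  row 15 [1111]: F1=0 F2=1 -> F1&~F2 -> 0
Full result column, 4 rows per line (u,v fixed per line; w,z runs 00..11 left to right):
  rows 0-3 [u,v=00]: 1110  = hex E
  rows 4-7 [u,v=01]: 1100  = hex C
  rows 8-11 [u,v=10]: 0000  = hex 0
  rows 12-15 [u,v=11]: 0000  = hex 0
Counterexample vector (row 0 .. row 15) = 1110110000000000
Output column grouped in 4s = 1110 1100 0000 0000 = 0xEC00
Convert to decimal digit by digit (value = value*16 + digit):
  E -> 14
  14*16 + 12 (C) = 236
  236*16 + 0 = 3776
  3776*16 + 0 = 60416
Decimal = 60416

60416


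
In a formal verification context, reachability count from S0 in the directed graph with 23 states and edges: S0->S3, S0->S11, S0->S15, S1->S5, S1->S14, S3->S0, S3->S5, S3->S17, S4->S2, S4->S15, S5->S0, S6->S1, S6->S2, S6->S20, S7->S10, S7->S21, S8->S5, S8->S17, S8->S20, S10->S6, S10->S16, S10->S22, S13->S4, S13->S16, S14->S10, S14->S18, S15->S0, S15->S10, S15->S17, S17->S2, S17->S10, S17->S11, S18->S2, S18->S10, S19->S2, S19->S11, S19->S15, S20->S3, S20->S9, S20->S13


BFS from S0:
  layer 0: {S0}
  layer 1: {S3, S11, S15}
  layer 2: {S5, S10, S17}
  layer 3: {S2, S6, S16, S22}
  layer 4: {S1, S20}
  layer 5: {S9, S13, S14}
  layer 6: {S4, S18}
Reachable set: {S0, S1, S2, S3, S4, S5, S6, S9, S10, S11, S13, S14, S15, S16, S17, S18, S20, S22}
Count = 18

18


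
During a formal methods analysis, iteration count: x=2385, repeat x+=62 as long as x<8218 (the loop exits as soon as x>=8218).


Step 1: x goes from 2385 toward 8218 by 62; the body runs while x<8218, so iterations = ceil((bound-start)/step)
Step 2: Distance=5833
Step 3: ceil(5833/62)=95

95


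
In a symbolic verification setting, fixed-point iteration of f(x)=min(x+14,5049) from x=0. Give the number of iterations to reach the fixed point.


Step 1: x=0, cap=5049, increment=14
Step 2: x grows by 14 each step until capped at 5049; fixed point is x=5049
Step 3: iterations = ceil(5049/14) = 361

361


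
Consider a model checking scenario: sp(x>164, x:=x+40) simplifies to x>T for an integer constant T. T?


Formula: sp(P, x:=E) = exists old_x. (x = E[old_x/x]) AND P[old_x/x] (old_x is the value of x before the assignment; eliminate old_x by solving x = E[old_x/x] for old_x)
Step 1: Precondition P: x>164, i.e. old_x > 164
Step 2: Assignment gives x = old_x + 40, so old_x = x - 40
Step 3: Substitute into P: x - 40 > 164
Step 4: Simplify: x > 164+40 = 204

204


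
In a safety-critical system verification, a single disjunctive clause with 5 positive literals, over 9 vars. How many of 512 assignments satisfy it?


Step 1: Total=2^9=512
Step 2: Unsat when all 5 false: 2^4=16
Step 3: Sat=512-16=496

496


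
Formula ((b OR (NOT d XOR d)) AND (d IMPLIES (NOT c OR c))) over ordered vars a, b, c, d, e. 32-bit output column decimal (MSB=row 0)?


Formula: ((b OR (NOT d XOR d)) AND (d IMPLIES (NOT c OR c))) over a, b, c, d, e (32 rows)
Evaluate each row (bits = a,b,c,d,e, MSB first):
  row 0 [00000]: ((0 OR (NOT 0 XOR 0)) AND (0 IMPLIES (NOT 0 OR 0))) -> 1
  row 1 [00001]: ((0 OR (NOT 0 XOR 0)) AND (0 IMPLIES (NOT 0 OR 0))) -> 1
  row 2 [00010]: ((0 OR (NOT 1 XOR 1)) AND (1 IMPLIES (NOT 0 OR 0))) -> 1
  row 3 [00011]: ((0 OR (NOT 1 XOR 1)) AND (1 IMPLIES (NOT 0 OR 0))) -> 1
  row 4 [00100]: ((0 OR (NOT 0 XOR 0)) AND (0 IMPLIES (NOT 1 OR 1))) -> 1
  row 5 [00101]: ((0 OR (NOT 0 XOR 0)) AND (0 IMPLIES (NOT 1 OR 1))) -> 1
  row 6 [00110]: ((0 OR (NOT 1 XOR 1)) AND (1 IMPLIES (NOT 1 OR 1))) -> 1
  row 7 [00111]: ((0 OR (NOT 1 XOR 1)) AND (1 IMPLIES (NOT 1 OR 1))) -> 1
  row 8 [01000]: ((1 OR (NOT 0 XOR 0)) AND (0 IMPLIES (NOT 0 OR 0))) -> 1
  row 9 [01001]: ((1 OR (NOT 0 XOR 0)) AND (0 IMPLIES (NOT 0 OR 0))) -> 1
  row 10 [01010]: ((1 OR (NOT 1 XOR 1)) AND (1 IMPLIES (NOT 0 OR 0))) -> 1
  row 11 [01011]: ((1 OR (NOT 1 XOR 1)) AND (1 IMPLIES (NOT 0 OR 0))) -> 1
  row 12 [01100]: ((1 OR (NOT 0 XOR 0)) AND (0 IMPLIES (NOT 1 OR 1))) -> 1
  row 13 [01101]: ((1 OR (NOT 0 XOR 0)) AND (0 IMPLIES (NOT 1 OR 1))) -> 1
  row 14 [01110]: ((1 OR (NOT 1 XOR 1)) AND (1 IMPLIES (NOT 1 OR 1))) -> 1
  row 15 [01111]: ((1 OR (NOT 1 XOR 1)) AND (1 IMPLIES (NOT 1 OR 1))) -> 1
  row 16 [10000]: ((0 OR (NOT 0 XOR 0)) AND (0 IMPLIES (NOT 0 OR 0))) -> 1
  row 17 [10001]: ((0 OR (NOT 0 XOR 0)) AND (0 IMPLIES (NOT 0 OR 0))) -> 1
  row 18 [10010]: ((0 OR (NOT 1 XOR 1)) AND (1 IMPLIES (NOT 0 OR 0))) -> 1
  row 19 [10011]: ((0 OR (NOT 1 XOR 1)) AND (1 IMPLIES (NOT 0 OR 0))) -> 1
  row 20 [10100]: ((0 OR (NOT 0 XOR 0)) AND (0 IMPLIES (NOT 1 OR 1))) -> 1
  row 21 [10101]: ((0 OR (NOT 0 XOR 0)) AND (0 IMPLIES (NOT 1 OR 1))) -> 1
  row 22 [10110]: ((0 OR (NOT 1 XOR 1)) AND (1 IMPLIES (NOT 1 OR 1))) -> 1
  row 23 [10111]: ((0 OR (NOT 1 XOR 1)) AND (1 IMPLIES (NOT 1 OR 1))) -> 1
  row 24 [11000]: ((1 OR (NOT 0 XOR 0)) AND (0 IMPLIES (NOT 0 OR 0))) -> 1
  row 25 [11001]: ((1 OR (NOT 0 XOR 0)) AND (0 IMPLIES (NOT 0 OR 0))) -> 1
  row 26 [11010]: ((1 OR (NOT 1 XOR 1)) AND (1 IMPLIES (NOT 0 OR 0))) -> 1
  row 27 [11011]: ((1 OR (NOT 1 XOR 1)) AND (1 IMPLIES (NOT 0 OR 0))) -> 1
  row 28 [11100]: ((1 OR (NOT 0 XOR 0)) AND (0 IMPLIES (NOT 1 OR 1))) -> 1
  row 29 [11101]: ((1 OR (NOT 0 XOR 0)) AND (0 IMPLIES (NOT 1 OR 1))) -> 1
  row 30 [11110]: ((1 OR (NOT 1 XOR 1)) AND (1 IMPLIES (NOT 1 OR 1))) -> 1
  row 31 [11111]: ((1 OR (NOT 1 XOR 1)) AND (1 IMPLIES (NOT 1 OR 1))) -> 1
Full result column, 4 rows per line (a,b,c fixed per line; d,e runs 00..11 left to right):
  rows 0-3 [a,b,c=000]: 1111  = hex F
  rows 4-7 [a,b,c=001]: 1111  = hex F
  rows 8-11 [a,b,c=010]: 1111  = hex F
  rows 12-15 [a,b,c=011]: 1111  = hex F
  rows 16-19 [a,b,c=100]: 1111  = hex F
  rows 20-23 [a,b,c=101]: 1111  = hex F
  rows 24-27 [a,b,c=110]: 1111  = hex F
  rows 28-31 [a,b,c=111]: 1111  = hex F
Output column (row 0 .. row 31) = 11111111111111111111111111111111
Output column grouped in 4s = 1111 1111 1111 1111 1111 1111 1111 1111 = 0xFFFFFFFF
Convert to decimal digit by digit (value = value*16 + digit):
  F -> 15
  15*16 + 15 (F) = 255
  255*16 + 15 (F) = 4095
  4095*16 + 15 (F) = 65535
  65535*16 + 15 (F) = 1048575
  1048575*16 + 15 (F) = 16777215
  16777215*16 + 15 (F) = 268435455
  268435455*16 + 15 (F) = 4294967295
Decimal = 4294967295

4294967295


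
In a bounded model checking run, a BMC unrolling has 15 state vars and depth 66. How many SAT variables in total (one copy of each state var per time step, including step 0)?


BMC unrolls to depth k, creating one copy of each state var for steps 0..k.
Step count = 66 + 1 = 67 (steps 0 through 66)
Vars per step = 15
Total = 15 * 67 = 1005

1005


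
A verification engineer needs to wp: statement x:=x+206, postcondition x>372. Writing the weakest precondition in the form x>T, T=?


Formula: wp(x:=E, P) = P[E/x] (substitute E for x in postcondition)
Step 1: Postcondition: x>372
Step 2: Substitute x+206 for x: x+206>372
Step 3: Solve for x: x > 372-206 = 166

166


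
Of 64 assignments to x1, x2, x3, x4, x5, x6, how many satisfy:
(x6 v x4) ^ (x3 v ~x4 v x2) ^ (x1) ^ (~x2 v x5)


CNF with 4 clauses over 6 vars (64 assignments).
An assignment satisfies CNF iff every clause has >=1 true literal.
Check each row (bits = x1,x2,x3,x4,x5,x6; clause T/F shown):
  row 0 [000000]: clauses=FTFT -> 0
  row 1 [000001]: clauses=TTFT -> 0
  row 2 [000010]: clauses=FTFT -> 0
  row 3 [000011]: clauses=TTFT -> 0
  row 4 [000100]: clauses=TFFT -> 0
  (every remaining row is evaluated the same way; all 64 results are listed next)
Full result column, 8 rows per line (x1,x2,x3 fixed per line; x4,x5,x6 runs 000..111 left to right):
  rows 0-7 [x1,x2,x3=000]: 00000000  (ones: 0)
  rows 8-15 [x1,x2,x3=001]: 00000000  (ones: 0)
  rows 16-23 [x1,x2,x3=010]: 00000000  (ones: 0)
  rows 24-31 [x1,x2,x3=011]: 00000000  (ones: 0)
  rows 32-39 [x1,x2,x3=100]: 01010000  (ones: 2)
  rows 40-47 [x1,x2,x3=101]: 01011111  (ones: 6)
  rows 48-55 [x1,x2,x3=110]: 00010011  (ones: 3)
  rows 56-63 [x1,x2,x3=111]: 00010011  (ones: 3)
Satisfying assignments = 0+0+0+0+2+6+3+3 = 14

14


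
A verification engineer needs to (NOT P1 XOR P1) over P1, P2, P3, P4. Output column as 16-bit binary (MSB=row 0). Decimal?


Formula: (NOT P1 XOR P1) over P1, P2, P3, P4 (16 rows)
Evaluate each row (bits = P1,P2,P3,P4, MSB first):
  row 0 [0000]: (NOT 0 XOR 0) -> 1
  row 1 [0001]: (NOT 0 XOR 0) -> 1
  row 2 [0010]: (NOT 0 XOR 0) -> 1
  row 3 [0011]: (NOT 0 XOR 0) -> 1
  row 4 [0100]: (NOT 0 XOR 0) -> 1
  row 5 [0101]: (NOT 0 XOR 0) -> 1
  row 6 [0110]: (NOT 0 XOR 0) -> 1
  row 7 [0111]: (NOT 0 XOR 0) -> 1
  row 8 [1000]: (NOT 1 XOR 1) -> 1
  row 9 [1001]: (NOT 1 XOR 1) -> 1
  row 10 [1010]: (NOT 1 XOR 1) -> 1
  row 11 [1011]: (NOT 1 XOR 1) -> 1
  row 12 [1100]: (NOT 1 XOR 1) -> 1
  row 13 [1101]: (NOT 1 XOR 1) -> 1
  row 14 [1110]: (NOT 1 XOR 1) -> 1
  row 15 [1111]: (NOT 1 XOR 1) -> 1
Full result column, 4 rows per line (P1,P2 fixed per line; P3,P4 runs 00..11 left to right):
  rows 0-3 [P1,P2=00]: 1111  = hex F
  rows 4-7 [P1,P2=01]: 1111  = hex F
  rows 8-11 [P1,P2=10]: 1111  = hex F
  rows 12-15 [P1,P2=11]: 1111  = hex F
Output column (row 0 .. row 15) = 1111111111111111
Output column grouped in 4s = 1111 1111 1111 1111 = 0xFFFF
Convert to decimal digit by digit (value = value*16 + digit):
  F -> 15
  15*16 + 15 (F) = 255
  255*16 + 15 (F) = 4095
  4095*16 + 15 (F) = 65535
Decimal = 65535

65535


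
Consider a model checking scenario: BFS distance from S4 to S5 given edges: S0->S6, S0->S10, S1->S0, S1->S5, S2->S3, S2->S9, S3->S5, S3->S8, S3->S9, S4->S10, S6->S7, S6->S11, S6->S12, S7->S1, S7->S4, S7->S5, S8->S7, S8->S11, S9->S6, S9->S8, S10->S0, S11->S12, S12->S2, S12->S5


BFS layer-by-layer from S4:
  dist 0: {S4}
  dist 1: {S10}
  dist 2: {S0}
  dist 3: {S6}
  dist 4: {S7, S11, S12}
  dist 5: {S1, S2, S5}
  -> S5 reached at distance 5
Shortest path length = 5

5


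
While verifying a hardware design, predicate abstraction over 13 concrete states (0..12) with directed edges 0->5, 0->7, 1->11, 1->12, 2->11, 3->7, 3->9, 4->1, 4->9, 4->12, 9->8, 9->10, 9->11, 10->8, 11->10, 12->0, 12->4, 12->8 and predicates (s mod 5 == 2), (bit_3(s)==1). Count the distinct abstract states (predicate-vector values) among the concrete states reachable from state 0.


BFS from 0:
Concrete reachable: {0, 5, 7}
Abstract via predicates (s mod 5 == 2), (bit_3(s)==1):
  (0,0) <- {0, 5}
  (1,0) <- {7}
Distinct abstract states = 2

2


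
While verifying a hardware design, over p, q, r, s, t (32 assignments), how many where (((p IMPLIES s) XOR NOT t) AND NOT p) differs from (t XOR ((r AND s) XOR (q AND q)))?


F1 = (((p IMPLIES s) XOR NOT t) AND NOT p)
F2 = (t XOR ((r AND s) XOR (q AND q)))
Evaluate both on each of 32 rows (bits = p,q,r,s,t):
  row 0 [00000]: F1=0 F2=0 -> 0
  row 1 [00001]: F1=1 F2=1 -> 0
  row 2 [00010]: F1=0 F2=0 -> 0
  row 3 [00011]: F1=1 F2=1 -> 0
  row 4 [00100]: F1=0 F2=0 -> 0
  row 5 [00101]: F1=1 F2=1 -> 0
  row 6 [00110]: F1=0 F2=1 (differ) -> 1
  row 7 [00111]: F1=1 F2=0 (differ) -> 1
  row 8 [01000]: F1=0 F2=1 (differ) -> 1
  row 9 [01001]: F1=1 F2=0 (differ) -> 1
  row 10 [01010]: F1=0 F2=1 (differ) -> 1
  row 11 [01011]: F1=1 F2=0 (differ) -> 1
  row 12 [01100]: F1=0 F2=1 (differ) -> 1
  row 13 [01101]: F1=1 F2=0 (differ) -> 1
  row 14 [01110]: F1=0 F2=0 -> 0
  row 15 [01111]: F1=1 F2=1 -> 0
  row 16 [10000]: F1=0 F2=0 -> 0
  row 17 [10001]: F1=0 F2=1 (differ) -> 1
  row 18 [10010]: F1=0 F2=0 -> 0
  row 19 [10011]: F1=0 F2=1 (differ) -> 1
  row 20 [10100]: F1=0 F2=0 -> 0
  row 21 [10101]: F1=0 F2=1 (differ) -> 1
  row 22 [10110]: F1=0 F2=1 (differ) -> 1
  row 23 [10111]: F1=0 F2=0 -> 0
  row 24 [11000]: F1=0 F2=1 (differ) -> 1
  row 25 [11001]: F1=0 F2=0 -> 0
  row 26 [11010]: F1=0 F2=1 (differ) -> 1
  row 27 [11011]: F1=0 F2=0 -> 0
  row 28 [11100]: F1=0 F2=1 (differ) -> 1
  row 29 [11101]: F1=0 F2=0 -> 0
  row 30 [11110]: F1=0 F2=0 -> 0
  row 31 [11111]: F1=0 F2=1 (differ) -> 1
Full result column, 8 rows per line (p,q fixed per line; r,s,t runs 000..111 left to right):
  rows 0-7 [p,q=00]: 00000011  (ones: 2)
  rows 8-15 [p,q=01]: 11111100  (ones: 6)
  rows 16-23 [p,q=10]: 01010110  (ones: 4)
  rows 24-31 [p,q=11]: 10101001  (ones: 4)
Disagreements = 2+6+4+4 = 16

16


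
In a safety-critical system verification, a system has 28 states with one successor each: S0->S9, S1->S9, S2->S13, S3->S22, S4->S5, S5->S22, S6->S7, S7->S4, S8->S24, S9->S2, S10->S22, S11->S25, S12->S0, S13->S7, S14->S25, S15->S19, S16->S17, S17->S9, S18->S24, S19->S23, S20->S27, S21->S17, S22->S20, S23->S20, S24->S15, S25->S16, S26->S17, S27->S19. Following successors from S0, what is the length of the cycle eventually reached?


Trace from S0 until a state repeats:
  S0 -> S9 -> S2 -> S13 -> S7 -> S4 -> S5 -> S22 -> S20 -> S27 -> S19 -> S23 -> S20
S20 first seen at step 8, revisited at step 12.
Cycle length = 12 - 8 = 4

4


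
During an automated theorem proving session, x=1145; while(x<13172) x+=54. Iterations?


Step 1: x goes from 1145 toward 13172 by 54; the body runs while x<13172, so iterations = ceil((bound-start)/step)
Step 2: Distance=12027
Step 3: ceil(12027/54)=223

223


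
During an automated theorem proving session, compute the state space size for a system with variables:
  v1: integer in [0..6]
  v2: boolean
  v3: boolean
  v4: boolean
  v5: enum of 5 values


State space = product of domain sizes of all variables.
Domain sizes:
  v1 (integer in [0..6]): 7
  v2 (boolean): 2
  v3 (boolean): 2
  v4 (boolean): 2
  v5 (enum of 5 values): 5
Product = 7 * 2 * 2 * 2 * 5 = 280

280


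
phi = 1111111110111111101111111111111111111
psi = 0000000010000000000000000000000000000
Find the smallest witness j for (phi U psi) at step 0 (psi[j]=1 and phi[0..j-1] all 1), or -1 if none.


(phi U psi) at 0: need smallest j with psi[j]=1 and phi[i]=1 for all i in [0,j).
Scan from step 0:
  step 0: phi=1, psi=0 -> continue
  step 1: phi=1, psi=0 -> continue
  step 2: phi=1, psi=0 -> continue
  step 3: phi=1, psi=0 -> continue
  step 8: psi=1 and phi held for [0,8) -> witness found
Witness step = 8

8


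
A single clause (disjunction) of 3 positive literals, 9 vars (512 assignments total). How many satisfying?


Step 1: Total=2^9=512
Step 2: Unsat when all 3 false: 2^6=64
Step 3: Sat=512-64=448

448


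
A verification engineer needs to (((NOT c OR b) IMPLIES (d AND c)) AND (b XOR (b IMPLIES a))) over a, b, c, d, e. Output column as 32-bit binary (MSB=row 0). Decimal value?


Formula: (((NOT c OR b) IMPLIES (d AND c)) AND (b XOR (b IMPLIES a))) over a, b, c, d, e (32 rows)
Evaluate each row (bits = a,b,c,d,e, MSB first):
  row 0 [00000]: (((NOT 0 OR 0) IMPLIES (0 AND 0)) AND (0 XOR (0 IMPLIES 0))) -> 0
  row 1 [00001]: (((NOT 0 OR 0) IMPLIES (0 AND 0)) AND (0 XOR (0 IMPLIES 0))) -> 0
  row 2 [00010]: (((NOT 0 OR 0) IMPLIES (1 AND 0)) AND (0 XOR (0 IMPLIES 0))) -> 0
  row 3 [00011]: (((NOT 0 OR 0) IMPLIES (1 AND 0)) AND (0 XOR (0 IMPLIES 0))) -> 0
  row 4 [00100]: (((NOT 1 OR 0) IMPLIES (0 AND 1)) AND (0 XOR (0 IMPLIES 0))) -> 1
  row 5 [00101]: (((NOT 1 OR 0) IMPLIES (0 AND 1)) AND (0 XOR (0 IMPLIES 0))) -> 1
  row 6 [00110]: (((NOT 1 OR 0) IMPLIES (1 AND 1)) AND (0 XOR (0 IMPLIES 0))) -> 1
  row 7 [00111]: (((NOT 1 OR 0) IMPLIES (1 AND 1)) AND (0 XOR (0 IMPLIES 0))) -> 1
  row 8 [01000]: (((NOT 0 OR 1) IMPLIES (0 AND 0)) AND (1 XOR (1 IMPLIES 0))) -> 0
  row 9 [01001]: (((NOT 0 OR 1) IMPLIES (0 AND 0)) AND (1 XOR (1 IMPLIES 0))) -> 0
  row 10 [01010]: (((NOT 0 OR 1) IMPLIES (1 AND 0)) AND (1 XOR (1 IMPLIES 0))) -> 0
  row 11 [01011]: (((NOT 0 OR 1) IMPLIES (1 AND 0)) AND (1 XOR (1 IMPLIES 0))) -> 0
  row 12 [01100]: (((NOT 1 OR 1) IMPLIES (0 AND 1)) AND (1 XOR (1 IMPLIES 0))) -> 0
  row 13 [01101]: (((NOT 1 OR 1) IMPLIES (0 AND 1)) AND (1 XOR (1 IMPLIES 0))) -> 0
  row 14 [01110]: (((NOT 1 OR 1) IMPLIES (1 AND 1)) AND (1 XOR (1 IMPLIES 0))) -> 1
  row 15 [01111]: (((NOT 1 OR 1) IMPLIES (1 AND 1)) AND (1 XOR (1 IMPLIES 0))) -> 1
  row 16 [10000]: (((NOT 0 OR 0) IMPLIES (0 AND 0)) AND (0 XOR (0 IMPLIES 1))) -> 0
  row 17 [10001]: (((NOT 0 OR 0) IMPLIES (0 AND 0)) AND (0 XOR (0 IMPLIES 1))) -> 0
  row 18 [10010]: (((NOT 0 OR 0) IMPLIES (1 AND 0)) AND (0 XOR (0 IMPLIES 1))) -> 0
  row 19 [10011]: (((NOT 0 OR 0) IMPLIES (1 AND 0)) AND (0 XOR (0 IMPLIES 1))) -> 0
  row 20 [10100]: (((NOT 1 OR 0) IMPLIES (0 AND 1)) AND (0 XOR (0 IMPLIES 1))) -> 1
  row 21 [10101]: (((NOT 1 OR 0) IMPLIES (0 AND 1)) AND (0 XOR (0 IMPLIES 1))) -> 1
  row 22 [10110]: (((NOT 1 OR 0) IMPLIES (1 AND 1)) AND (0 XOR (0 IMPLIES 1))) -> 1
  row 23 [10111]: (((NOT 1 OR 0) IMPLIES (1 AND 1)) AND (0 XOR (0 IMPLIES 1))) -> 1
  row 24 [11000]: (((NOT 0 OR 1) IMPLIES (0 AND 0)) AND (1 XOR (1 IMPLIES 1))) -> 0
  row 25 [11001]: (((NOT 0 OR 1) IMPLIES (0 AND 0)) AND (1 XOR (1 IMPLIES 1))) -> 0
  row 26 [11010]: (((NOT 0 OR 1) IMPLIES (1 AND 0)) AND (1 XOR (1 IMPLIES 1))) -> 0
  row 27 [11011]: (((NOT 0 OR 1) IMPLIES (1 AND 0)) AND (1 XOR (1 IMPLIES 1))) -> 0
  row 28 [11100]: (((NOT 1 OR 1) IMPLIES (0 AND 1)) AND (1 XOR (1 IMPLIES 1))) -> 0
  row 29 [11101]: (((NOT 1 OR 1) IMPLIES (0 AND 1)) AND (1 XOR (1 IMPLIES 1))) -> 0
  row 30 [11110]: (((NOT 1 OR 1) IMPLIES (1 AND 1)) AND (1 XOR (1 IMPLIES 1))) -> 0
  row 31 [11111]: (((NOT 1 OR 1) IMPLIES (1 AND 1)) AND (1 XOR (1 IMPLIES 1))) -> 0
Full result column, 4 rows per line (a,b,c fixed per line; d,e runs 00..11 left to right):
  rows 0-3 [a,b,c=000]: 0000  = hex 0
  rows 4-7 [a,b,c=001]: 1111  = hex F
  rows 8-11 [a,b,c=010]: 0000  = hex 0
  rows 12-15 [a,b,c=011]: 0011  = hex 3
  rows 16-19 [a,b,c=100]: 0000  = hex 0
  rows 20-23 [a,b,c=101]: 1111  = hex F
  rows 24-27 [a,b,c=110]: 0000  = hex 0
  rows 28-31 [a,b,c=111]: 0000  = hex 0
Output column (row 0 .. row 31) = 00001111000000110000111100000000
Output column grouped in 4s = 0000 1111 0000 0011 0000 1111 0000 0000 = 0x0F030F00
Convert to decimal digit by digit (value = value*16 + digit):
  0 -> 0
  0*16 + 15 (F) = 15
  15*16 + 0 = 240
  240*16 + 3 = 3843
  3843*16 + 0 = 61488
  61488*16 + 15 (F) = 983823
  983823*16 + 0 = 15741168
  15741168*16 + 0 = 251858688
Decimal = 251858688

251858688


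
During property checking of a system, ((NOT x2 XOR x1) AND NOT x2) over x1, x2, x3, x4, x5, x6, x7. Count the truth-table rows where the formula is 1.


Formula: ((NOT x2 XOR x1) AND NOT x2) over 7 vars (128 rows)
Evaluate each row (x1, x2, x3, x4, x5, x6, x7 as bits, MSB first):
  row 0 [0000000]: ((NOT 0 XOR 0) AND NOT 0) -> 1
  row 1 [0000001]: ((NOT 0 XOR 0) AND NOT 0) -> 1
  row 2 [0000010]: ((NOT 0 XOR 0) AND NOT 0) -> 1
  row 3 [0000011]: ((NOT 0 XOR 0) AND NOT 0) -> 1
  row 4 [0000100]: ((NOT 0 XOR 0) AND NOT 0) -> 1
  (every remaining row is evaluated the same way; all 128 results are listed next)
Full result column, 8 rows per line (x1,x2,x3,x4 fixed per line; x5,x6,x7 runs 000..111 left to right):
  rows 0-7 [x1,x2,x3,x4=0000]: 11111111  (ones: 8)
  rows 8-15 [x1,x2,x3,x4=0001]: 11111111  (ones: 8)
  rows 16-23 [x1,x2,x3,x4=0010]: 11111111  (ones: 8)
  rows 24-31 [x1,x2,x3,x4=0011]: 11111111  (ones: 8)
  rows 32-39 [x1,x2,x3,x4=0100]: 00000000  (ones: 0)
  rows 40-47 [x1,x2,x3,x4=0101]: 00000000  (ones: 0)
  rows 48-55 [x1,x2,x3,x4=0110]: 00000000  (ones: 0)
  rows 56-63 [x1,x2,x3,x4=0111]: 00000000  (ones: 0)
  rows 64-71 [x1,x2,x3,x4=1000]: 00000000  (ones: 0)
  rows 72-79 [x1,x2,x3,x4=1001]: 00000000  (ones: 0)
  rows 80-87 [x1,x2,x3,x4=1010]: 00000000  (ones: 0)
  rows 88-95 [x1,x2,x3,x4=1011]: 00000000  (ones: 0)
  rows 96-103 [x1,x2,x3,x4=1100]: 00000000  (ones: 0)
  rows 104-111 [x1,x2,x3,x4=1101]: 00000000  (ones: 0)
  rows 112-119 [x1,x2,x3,x4=1110]: 00000000  (ones: 0)
  rows 120-127 [x1,x2,x3,x4=1111]: 00000000  (ones: 0)
Count of 1-rows = 8+8+8+8+0+0+0+0+0+0+0+0+0+0+0+0 = 32

32


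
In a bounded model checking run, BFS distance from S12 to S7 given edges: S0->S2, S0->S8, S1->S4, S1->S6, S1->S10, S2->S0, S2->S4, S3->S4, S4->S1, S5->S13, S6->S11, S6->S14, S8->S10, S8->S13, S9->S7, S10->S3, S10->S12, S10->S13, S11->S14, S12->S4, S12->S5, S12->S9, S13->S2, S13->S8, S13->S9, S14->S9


BFS layer-by-layer from S12:
  dist 0: {S12}
  dist 1: {S4, S5, S9}
  dist 2: {S1, S7, S13}
  -> S7 reached at distance 2
Shortest path length = 2

2


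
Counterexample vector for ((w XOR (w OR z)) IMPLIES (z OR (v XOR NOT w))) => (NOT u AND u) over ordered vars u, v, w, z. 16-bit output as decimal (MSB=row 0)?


F1 = ((w XOR (w OR z)) IMPLIES (z OR (v XOR NOT w)))
F2 = (NOT u AND u)
Counterexample to F1=>F2 is where F1=1 and F2=0.
Evaluate each row (bits = u,v,w,z, MSB first):
  row 0 [0000]: F1=1 F2=0 -> F1&~F2 -> 1
  row 1 [0001]: F1=1 F2=0 -> F1&~F2 -> 1
  row 2 [0010]: F1=1 F2=0 -> F1&~F2 -> 1
  row 3 [0011]: F1=1 F2=0 -> F1&~F2 -> 1
  row 4 [0100]: F1=1 F2=0 -> F1&~F2 -> 1
  row 5 [0101]: F1=1 F2=0 -> F1&~F2 -> 1
  row 6 [0110]: F1=1 F2=0 -> F1&~F2 -> 1
  row 7 [0111]: F1=1 F2=0 -> F1&~F2 -> 1
  row 8 [1000]: F1=1 F2=0 -> F1&~F2 -> 1
  row 9 [1001]: F1=1 F2=0 -> F1&~F2 -> 1
  row 10 [1010]: F1=1 F2=0 -> F1&~F2 -> 1
  row 11 [1011]: F1=1 F2=0 -> F1&~F2 -> 1
  row 12 [1100]: F1=1 F2=0 -> F1&~F2 -> 1
  row 13 [1101]: F1=1 F2=0 -> F1&~F2 -> 1
  row 14 [1110]: F1=1 F2=0 -> F1&~F2 -> 1
  row 15 [1111]: F1=1 F2=0 -> F1&~F2 -> 1
Full result column, 4 rows per line (u,v fixed per line; w,z runs 00..11 left to right):
  rows 0-3 [u,v=00]: 1111  = hex F
  rows 4-7 [u,v=01]: 1111  = hex F
  rows 8-11 [u,v=10]: 1111  = hex F
  rows 12-15 [u,v=11]: 1111  = hex F
Counterexample vector (row 0 .. row 15) = 1111111111111111
Output column grouped in 4s = 1111 1111 1111 1111 = 0xFFFF
Convert to decimal digit by digit (value = value*16 + digit):
  F -> 15
  15*16 + 15 (F) = 255
  255*16 + 15 (F) = 4095
  4095*16 + 15 (F) = 65535
Decimal = 65535

65535


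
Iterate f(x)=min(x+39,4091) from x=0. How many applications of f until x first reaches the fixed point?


Step 1: x=0, cap=4091, increment=39
Step 2: x grows by 39 each step until capped at 4091; fixed point is x=4091
Step 3: iterations = ceil(4091/39) = 105

105


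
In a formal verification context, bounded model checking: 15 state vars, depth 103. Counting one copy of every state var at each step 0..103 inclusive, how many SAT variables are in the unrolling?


BMC unrolls to depth k, creating one copy of each state var for steps 0..k.
Step count = 103 + 1 = 104 (steps 0 through 103)
Vars per step = 15
Total = 15 * 104 = 1560

1560
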